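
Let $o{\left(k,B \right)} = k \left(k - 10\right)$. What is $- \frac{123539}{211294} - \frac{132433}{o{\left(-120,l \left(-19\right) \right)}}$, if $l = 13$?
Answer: $- \frac{14954753351}{1648093200} \approx -9.074$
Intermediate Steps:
$o{\left(k,B \right)} = k \left(-10 + k\right)$
$- \frac{123539}{211294} - \frac{132433}{o{\left(-120,l \left(-19\right) \right)}} = - \frac{123539}{211294} - \frac{132433}{\left(-120\right) \left(-10 - 120\right)} = \left(-123539\right) \frac{1}{211294} - \frac{132433}{\left(-120\right) \left(-130\right)} = - \frac{123539}{211294} - \frac{132433}{15600} = - \frac{14954753351}{1648093200}$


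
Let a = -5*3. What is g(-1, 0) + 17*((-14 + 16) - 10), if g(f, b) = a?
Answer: -151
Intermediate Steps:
a = -15
g(f, b) = -15
g(-1, 0) + 17*((-14 + 16) - 10) = -15 + 17*((-14 + 16) - 10) = -15 + 17*(2 - 10) = -15 + 17*(-8) = -15 - 136 = -151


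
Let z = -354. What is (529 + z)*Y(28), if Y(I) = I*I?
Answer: 137200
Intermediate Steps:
Y(I) = I²
(529 + z)*Y(28) = (529 - 354)*28² = 175*784 = 137200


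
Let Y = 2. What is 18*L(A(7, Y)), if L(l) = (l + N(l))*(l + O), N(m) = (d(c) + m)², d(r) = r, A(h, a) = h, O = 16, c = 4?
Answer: 52992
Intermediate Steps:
N(m) = (4 + m)²
L(l) = (16 + l)*(l + (4 + l)²) (L(l) = (l + (4 + l)²)*(l + 16) = (l + (4 + l)²)*(16 + l) = (16 + l)*(l + (4 + l)²))
18*L(A(7, Y)) = 18*(256 + 7³ + 25*7² + 160*7) = 18*(256 + 343 + 25*49 + 1120) = 18*(256 + 343 + 1225 + 1120) = 18*2944 = 52992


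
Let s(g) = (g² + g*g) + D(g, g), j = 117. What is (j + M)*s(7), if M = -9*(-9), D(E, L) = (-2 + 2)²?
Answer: 19404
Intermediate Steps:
D(E, L) = 0 (D(E, L) = 0² = 0)
M = 81
s(g) = 2*g² (s(g) = (g² + g*g) + 0 = (g² + g²) + 0 = 2*g² + 0 = 2*g²)
(j + M)*s(7) = (117 + 81)*(2*7²) = 198*(2*49) = 198*98 = 19404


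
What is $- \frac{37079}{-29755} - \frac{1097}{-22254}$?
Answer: $\frac{857797301}{662167770} \approx 1.2954$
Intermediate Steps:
$- \frac{37079}{-29755} - \frac{1097}{-22254} = \left(-37079\right) \left(- \frac{1}{29755}\right) - - \frac{1097}{22254} = \frac{37079}{29755} + \frac{1097}{22254} = \frac{857797301}{662167770}$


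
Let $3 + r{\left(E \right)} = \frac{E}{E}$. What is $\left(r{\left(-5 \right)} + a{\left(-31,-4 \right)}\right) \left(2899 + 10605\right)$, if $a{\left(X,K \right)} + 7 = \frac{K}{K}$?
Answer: $-108032$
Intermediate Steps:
$a{\left(X,K \right)} = -6$ ($a{\left(X,K \right)} = -7 + \frac{K}{K} = -7 + 1 = -6$)
$r{\left(E \right)} = -2$ ($r{\left(E \right)} = -3 + \frac{E}{E} = -3 + 1 = -2$)
$\left(r{\left(-5 \right)} + a{\left(-31,-4 \right)}\right) \left(2899 + 10605\right) = \left(-2 - 6\right) \left(2899 + 10605\right) = \left(-8\right) 13504 = -108032$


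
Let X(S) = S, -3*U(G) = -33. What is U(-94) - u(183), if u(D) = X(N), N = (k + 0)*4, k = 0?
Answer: 11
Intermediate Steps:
U(G) = 11 (U(G) = -⅓*(-33) = 11)
N = 0 (N = (0 + 0)*4 = 0*4 = 0)
u(D) = 0
U(-94) - u(183) = 11 - 1*0 = 11 + 0 = 11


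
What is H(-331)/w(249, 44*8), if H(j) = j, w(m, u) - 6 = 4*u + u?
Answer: -331/1766 ≈ -0.18743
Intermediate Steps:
w(m, u) = 6 + 5*u (w(m, u) = 6 + (4*u + u) = 6 + 5*u)
H(-331)/w(249, 44*8) = -331/(6 + 5*(44*8)) = -331/(6 + 5*352) = -331/(6 + 1760) = -331/1766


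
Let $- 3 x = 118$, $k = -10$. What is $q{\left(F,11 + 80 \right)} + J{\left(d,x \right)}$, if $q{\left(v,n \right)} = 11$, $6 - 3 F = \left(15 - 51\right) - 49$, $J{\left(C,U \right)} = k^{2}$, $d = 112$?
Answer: $111$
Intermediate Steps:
$x = - \frac{118}{3}$ ($x = \left(- \frac{1}{3}\right) 118 = - \frac{118}{3} \approx -39.333$)
$J{\left(C,U \right)} = 100$ ($J{\left(C,U \right)} = \left(-10\right)^{2} = 100$)
$F = \frac{91}{3}$ ($F = 2 - \frac{\left(15 - 51\right) - 49}{3} = 2 - \frac{-36 - 49}{3} = 2 - - \frac{85}{3} = 2 + \frac{85}{3} = \frac{91}{3} \approx 30.333$)
$q{\left(F,11 + 80 \right)} + J{\left(d,x \right)} = 11 + 100 = 111$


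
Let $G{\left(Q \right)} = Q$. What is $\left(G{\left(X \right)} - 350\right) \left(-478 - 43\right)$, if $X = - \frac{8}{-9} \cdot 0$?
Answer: $182350$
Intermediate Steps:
$X = 0$ ($X = \left(-8\right) \left(- \frac{1}{9}\right) 0 = \frac{8}{9} \cdot 0 = 0$)
$\left(G{\left(X \right)} - 350\right) \left(-478 - 43\right) = \left(0 - 350\right) \left(-478 - 43\right) = \left(-350\right) \left(-521\right) = 182350$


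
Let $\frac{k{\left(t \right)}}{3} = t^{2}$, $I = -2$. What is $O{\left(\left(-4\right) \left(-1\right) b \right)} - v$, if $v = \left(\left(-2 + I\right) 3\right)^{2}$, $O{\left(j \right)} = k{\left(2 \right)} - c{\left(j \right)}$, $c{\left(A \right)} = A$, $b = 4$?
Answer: $-148$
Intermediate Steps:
$k{\left(t \right)} = 3 t^{2}$
$O{\left(j \right)} = 12 - j$ ($O{\left(j \right)} = 3 \cdot 2^{2} - j = 3 \cdot 4 - j = 12 - j$)
$v = 144$ ($v = \left(\left(-2 - 2\right) 3\right)^{2} = \left(\left(-4\right) 3\right)^{2} = \left(-12\right)^{2} = 144$)
$O{\left(\left(-4\right) \left(-1\right) b \right)} - v = \left(12 - \left(-4\right) \left(-1\right) 4\right) - 144 = \left(12 - 4 \cdot 4\right) - 144 = \left(12 - 16\right) - 144 = -4 - 144 = -148$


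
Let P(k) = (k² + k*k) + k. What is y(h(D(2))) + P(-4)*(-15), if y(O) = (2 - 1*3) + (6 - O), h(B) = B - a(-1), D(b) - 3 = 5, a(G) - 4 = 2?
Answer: -417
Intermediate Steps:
a(G) = 6 (a(G) = 4 + 2 = 6)
D(b) = 8 (D(b) = 3 + 5 = 8)
h(B) = -6 + B (h(B) = B - 1*6 = B - 6 = -6 + B)
y(O) = 5 - O (y(O) = (2 - 3) + (6 - O) = -1 + (6 - O) = 5 - O)
P(k) = k + 2*k² (P(k) = (k² + k²) + k = 2*k² + k = k + 2*k²)
y(h(D(2))) + P(-4)*(-15) = (5 - (-6 + 8)) - 4*(1 + 2*(-4))*(-15) = (5 - 1*2) - 4*(1 - 8)*(-15) = (5 - 2) - 4*(-7)*(-15) = 3 + 28*(-15) = 3 - 420 = -417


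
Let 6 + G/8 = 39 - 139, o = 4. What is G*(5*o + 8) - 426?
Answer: -24170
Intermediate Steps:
G = -848 (G = -48 + 8*(39 - 139) = -48 + 8*(-100) = -48 - 800 = -848)
G*(5*o + 8) - 426 = -848*(5*4 + 8) - 426 = -848*(20 + 8) - 426 = -848*28 - 426 = -23744 - 426 = -24170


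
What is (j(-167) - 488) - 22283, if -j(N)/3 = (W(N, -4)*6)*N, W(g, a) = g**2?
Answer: 83811563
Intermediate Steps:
j(N) = -18*N**3 (j(N) = -3*N**2*6*N = -3*6*N**2*N = -18*N**3)
(j(-167) - 488) - 22283 = (-18*(-167)**3 - 488) - 22283 = (-18*(-4657463) - 488) - 22283 = (83834334 - 488) - 22283 = 83833846 - 22283 = 83811563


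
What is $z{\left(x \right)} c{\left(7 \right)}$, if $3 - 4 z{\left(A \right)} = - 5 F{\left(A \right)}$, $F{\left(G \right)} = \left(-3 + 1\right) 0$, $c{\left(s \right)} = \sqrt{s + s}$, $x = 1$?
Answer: $\frac{3 \sqrt{14}}{4} \approx 2.8062$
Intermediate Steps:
$c{\left(s \right)} = \sqrt{2} \sqrt{s}$ ($c{\left(s \right)} = \sqrt{2 s} = \sqrt{2} \sqrt{s}$)
$F{\left(G \right)} = 0$ ($F{\left(G \right)} = \left(-2\right) 0 = 0$)
$z{\left(A \right)} = \frac{3}{4}$ ($z{\left(A \right)} = \frac{3}{4} - \frac{\left(-5\right) 0}{4} = \frac{3}{4} - 0 = \frac{3}{4} + 0 = \frac{3}{4}$)
$z{\left(x \right)} c{\left(7 \right)} = \frac{3 \sqrt{2} \sqrt{7}}{4} = \frac{3 \sqrt{14}}{4}$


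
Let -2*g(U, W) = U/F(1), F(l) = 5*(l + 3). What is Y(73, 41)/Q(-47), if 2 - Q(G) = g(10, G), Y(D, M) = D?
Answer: 292/9 ≈ 32.444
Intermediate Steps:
F(l) = 15 + 5*l (F(l) = 5*(3 + l) = 15 + 5*l)
g(U, W) = -U/40 (g(U, W) = -U/(2*(15 + 5*1)) = -U/(2*(15 + 5)) = -U/(2*20) = -U/40)
Q(G) = 9/4 (Q(G) = 2 - (-1)*10/40 = 2 - 1*(-1/4) = 2 + 1/4 = 9/4)
Y(73, 41)/Q(-47) = 73/(9/4) = 73*(4/9) = 292/9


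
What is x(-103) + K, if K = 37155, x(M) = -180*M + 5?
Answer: 55700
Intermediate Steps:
x(M) = 5 - 180*M
x(-103) + K = (5 - 180*(-103)) + 37155 = (5 + 18540) + 37155 = 18545 + 37155 = 55700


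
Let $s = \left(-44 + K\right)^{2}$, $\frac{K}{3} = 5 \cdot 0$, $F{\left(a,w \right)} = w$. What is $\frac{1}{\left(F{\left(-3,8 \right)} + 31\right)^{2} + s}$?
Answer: $\frac{1}{3457} \approx 0.00028927$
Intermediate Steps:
$K = 0$ ($K = 3 \cdot 5 \cdot 0 = 3 \cdot 0 = 0$)
$s = 1936$ ($s = \left(-44 + 0\right)^{2} = \left(-44\right)^{2} = 1936$)
$\frac{1}{\left(F{\left(-3,8 \right)} + 31\right)^{2} + s} = \frac{1}{\left(8 + 31\right)^{2} + 1936} = \frac{1}{39^{2} + 1936} = \frac{1}{1521 + 1936} = \frac{1}{3457}$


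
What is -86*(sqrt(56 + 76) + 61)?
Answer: -5246 - 172*sqrt(33) ≈ -6234.1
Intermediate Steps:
-86*(sqrt(56 + 76) + 61) = -86*(sqrt(132) + 61) = -86*(2*sqrt(33) + 61) = -86*(61 + 2*sqrt(33)) = -5246 - 172*sqrt(33)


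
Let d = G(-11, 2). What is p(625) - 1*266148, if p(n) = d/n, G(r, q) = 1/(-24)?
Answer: -3992220001/15000 ≈ -2.6615e+5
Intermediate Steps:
G(r, q) = -1/24
d = -1/24 ≈ -0.041667
p(n) = -1/(24*n)
p(625) - 1*266148 = -1/24/625 - 1*266148 = -1/24*1/625 - 266148 = -1/15000 - 266148 = -3992220001/15000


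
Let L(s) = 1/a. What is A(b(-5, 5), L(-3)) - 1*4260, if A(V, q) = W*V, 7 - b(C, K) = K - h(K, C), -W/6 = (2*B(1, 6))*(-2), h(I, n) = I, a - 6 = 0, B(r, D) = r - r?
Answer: -4260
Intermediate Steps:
B(r, D) = 0
a = 6 (a = 6 + 0 = 6)
W = 0 (W = -6*2*0*(-2) = -0*(-2) = -6*0 = 0)
L(s) = ⅙ (L(s) = 1/6 = ⅙)
b(C, K) = 7 (b(C, K) = 7 - (K - K) = 7 - 1*0 = 7 + 0 = 7)
A(V, q) = 0 (A(V, q) = 0*V = 0)
A(b(-5, 5), L(-3)) - 1*4260 = 0 - 1*4260 = 0 - 4260 = -4260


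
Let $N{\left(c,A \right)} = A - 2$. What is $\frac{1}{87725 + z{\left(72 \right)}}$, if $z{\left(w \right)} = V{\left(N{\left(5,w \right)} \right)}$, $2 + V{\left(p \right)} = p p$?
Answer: $\frac{1}{92623} \approx 1.0796 \cdot 10^{-5}$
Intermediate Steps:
$N{\left(c,A \right)} = -2 + A$ ($N{\left(c,A \right)} = A - 2 = -2 + A$)
$V{\left(p \right)} = -2 + p^{2}$ ($V{\left(p \right)} = -2 + p p = -2 + p^{2}$)
$z{\left(w \right)} = -2 + \left(-2 + w\right)^{2}$
$\frac{1}{87725 + z{\left(72 \right)}} = \frac{1}{87725 - \left(2 - \left(-2 + 72\right)^{2}\right)} = \frac{1}{87725 - \left(2 - 70^{2}\right)} = \frac{1}{87725 + \left(-2 + 4900\right)} = \frac{1}{87725 + 4898} = \frac{1}{92623}$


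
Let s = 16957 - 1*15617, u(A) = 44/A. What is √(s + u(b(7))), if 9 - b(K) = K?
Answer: √1362 ≈ 36.905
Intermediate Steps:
b(K) = 9 - K
s = 1340 (s = 16957 - 15617 = 1340)
√(s + u(b(7))) = √(1340 + 44/(9 - 1*7)) = √(1340 + 44/(9 - 7)) = √(1340 + 44/2) = √(1340 + 44*(½)) = √(1340 + 22) = √1362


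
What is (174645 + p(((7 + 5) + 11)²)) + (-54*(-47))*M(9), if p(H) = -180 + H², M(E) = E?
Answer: 477148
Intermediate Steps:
(174645 + p(((7 + 5) + 11)²)) + (-54*(-47))*M(9) = (174645 + (-180 + (((7 + 5) + 11)²)²)) - 54*(-47)*9 = (174645 + (-180 + ((12 + 11)²)²)) + 2538*9 = (174645 + (-180 + (23²)²)) + 22842 = (174645 + (-180 + 529²)) + 22842 = (174645 + (-180 + 279841)) + 22842 = (174645 + 279661) + 22842 = 454306 + 22842 = 477148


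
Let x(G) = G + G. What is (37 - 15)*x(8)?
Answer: 352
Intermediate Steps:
x(G) = 2*G
(37 - 15)*x(8) = (37 - 15)*(2*8) = 22*16 = 352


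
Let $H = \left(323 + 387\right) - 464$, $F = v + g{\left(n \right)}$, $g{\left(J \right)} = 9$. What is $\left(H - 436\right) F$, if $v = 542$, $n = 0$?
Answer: $-104690$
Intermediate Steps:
$F = 551$ ($F = 542 + 9 = 551$)
$H = 246$ ($H = 710 - 464 = 246$)
$\left(H - 436\right) F = \left(246 - 436\right) 551 = \left(-190\right) 551 = -104690$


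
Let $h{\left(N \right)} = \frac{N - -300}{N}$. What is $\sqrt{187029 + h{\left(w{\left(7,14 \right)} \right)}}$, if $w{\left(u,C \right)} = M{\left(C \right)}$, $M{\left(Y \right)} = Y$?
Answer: $\frac{4 \sqrt{572845}}{7} \approx 432.49$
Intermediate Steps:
$w{\left(u,C \right)} = C$
$h{\left(N \right)} = \frac{300 + N}{N}$ ($h{\left(N \right)} = \frac{N + 300}{N} = \frac{300 + N}{N}$)
$\sqrt{187029 + h{\left(w{\left(7,14 \right)} \right)}} = \sqrt{187029 + \frac{300 + 14}{14}} = \sqrt{187029 + \frac{1}{14} \cdot 314} = \sqrt{187029 + \frac{157}{7}} = \sqrt{\frac{1309360}{7}} = \frac{4 \sqrt{572845}}{7}$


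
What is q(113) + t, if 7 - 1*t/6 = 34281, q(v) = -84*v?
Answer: -215136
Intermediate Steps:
t = -205644 (t = 42 - 6*34281 = 42 - 205686 = -205644)
q(113) + t = -84*113 - 205644 = -9492 - 205644 = -215136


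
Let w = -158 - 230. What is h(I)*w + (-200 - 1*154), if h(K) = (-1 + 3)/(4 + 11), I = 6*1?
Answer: -6086/15 ≈ -405.73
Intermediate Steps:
I = 6
h(K) = 2/15
w = -388
h(I)*w + (-200 - 1*154) = (2/15)*(-388) + (-200 - 1*154) = -776/15 + (-200 - 154) = -776/15 - 354 = -6086/15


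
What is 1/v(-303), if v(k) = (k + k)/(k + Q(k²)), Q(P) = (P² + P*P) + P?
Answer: -27818278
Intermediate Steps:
Q(P) = P + 2*P² (Q(P) = (P² + P²) + P = 2*P² + P = P + 2*P²)
v(k) = 2*k/(k + k²*(1 + 2*k²)) (v(k) = (k + k)/(k + k²*(1 + 2*k²)) = (2*k)/(k + k²*(1 + 2*k²)) = 2*k/(k + k²*(1 + 2*k²)))
1/v(-303) = 1/(2/(1 - 303 + 2*(-303)³)) = 1/(2/(1 - 303 + 2*(-27818127))) = 1/(2/(1 - 303 - 55636254)) = 1/(2/(-55636556)) = 1/(2*(-1/55636556)) = 1/(-1/27818278) = -27818278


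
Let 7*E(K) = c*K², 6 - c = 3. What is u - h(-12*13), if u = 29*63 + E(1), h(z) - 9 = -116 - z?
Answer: 12449/7 ≈ 1778.4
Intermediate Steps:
c = 3 (c = 6 - 1*3 = 6 - 3 = 3)
E(K) = 3*K²/7 (E(K) = (3*K²)/7 = 3*K²/7)
h(z) = -107 - z (h(z) = 9 + (-116 - z) = -107 - z)
u = 12792/7 (u = 29*63 + (3/7)*1² = 1827 + (3/7)*1 = 1827 + 3/7 = 12792/7 ≈ 1827.4)
u - h(-12*13) = 12792/7 - (-107 - (-12)*13) = 12792/7 - (-107 - 1*(-156)) = 12792/7 - (-107 + 156) = 12792/7 - 1*49 = 12792/7 - 49 = 12449/7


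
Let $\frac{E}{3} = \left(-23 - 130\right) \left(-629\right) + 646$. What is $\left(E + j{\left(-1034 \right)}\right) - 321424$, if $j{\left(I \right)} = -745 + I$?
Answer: $-32554$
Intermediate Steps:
$E = 290649$ ($E = 3 \left(\left(-23 - 130\right) \left(-629\right) + 646\right) = 3 \left(\left(-153\right) \left(-629\right) + 646\right) = 3 \left(96237 + 646\right) = 3 \cdot 96883 = 290649$)
$\left(E + j{\left(-1034 \right)}\right) - 321424 = \left(290649 - 1779\right) - 321424 = 288870 - 321424 = -32554$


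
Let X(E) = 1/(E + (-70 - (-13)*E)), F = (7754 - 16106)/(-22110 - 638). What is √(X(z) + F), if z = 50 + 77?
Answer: √71686287379/441518 ≈ 0.60641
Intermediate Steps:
z = 127
F = 2088/5687 (F = -8352/(-22748) = -8352*(-1/22748) = 2088/5687 ≈ 0.36715)
X(E) = 1/(-70 + 14*E) (X(E) = 1/(E + (-70 + 13*E)) = 1/(-70 + 14*E))
√(X(z) + F) = √(1/(14*(-5 + 127)) + 2088/5687) = √((1/14)/122 + 2088/5687) = √((1/14)*(1/122) + 2088/5687) = √(1/1708 + 2088/5687) = √(3571991/9713396) = √71686287379/441518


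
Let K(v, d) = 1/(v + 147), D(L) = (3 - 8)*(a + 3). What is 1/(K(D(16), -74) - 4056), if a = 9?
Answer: -87/352871 ≈ -0.00024655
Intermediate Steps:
D(L) = -60 (D(L) = (3 - 8)*(9 + 3) = -5*12 = -60)
K(v, d) = 1/(147 + v)
1/(K(D(16), -74) - 4056) = 1/(1/(147 - 60) - 4056) = 1/(1/87 - 4056) = 1/(-352871/87) = -87/352871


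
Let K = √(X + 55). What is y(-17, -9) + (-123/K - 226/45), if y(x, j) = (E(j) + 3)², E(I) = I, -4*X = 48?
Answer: 1394/45 - 123*√43/43 ≈ 12.220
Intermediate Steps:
X = -12 (X = -¼*48 = -12)
K = √43 (K = √(-12 + 55) = √43 ≈ 6.5574)
y(x, j) = (3 + j)² (y(x, j) = (j + 3)² = (3 + j)²)
y(-17, -9) + (-123/K - 226/45) = (3 - 9)² + (-123*√43/43 - 226/45) = (-6)² + (-123*√43/43 - 226*1/45) = 36 + (-123*√43/43 - 226/45) = 36 + (-226/45 - 123*√43/43) = 1394/45 - 123*√43/43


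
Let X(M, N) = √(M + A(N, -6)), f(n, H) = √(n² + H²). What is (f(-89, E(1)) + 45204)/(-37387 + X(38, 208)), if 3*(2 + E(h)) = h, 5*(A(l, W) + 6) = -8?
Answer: -2816736580/2329646231 - 186935*√71314/20966816079 - 30136*√190/2329646231 - 4*√3387415/20966816079 ≈ -1.2116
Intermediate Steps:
A(l, W) = -38/5 (A(l, W) = -6 + (⅕)*(-8) = -6 - 8/5 = -38/5)
E(h) = -2 + h/3
f(n, H) = √(H² + n²)
X(M, N) = √(-38/5 + M) (X(M, N) = √(M - 38/5) = √(-38/5 + M))
(f(-89, E(1)) + 45204)/(-37387 + X(38, 208)) = (√((-2 + (⅓)*1)² + (-89)²) + 45204)/(-37387 + √(-190 + 25*38)/5) = (√((-2 + ⅓)² + 7921) + 45204)/(-37387 + √(-190 + 950)/5) = (√((-5/3)² + 7921) + 45204)/(-37387 + √760/5) = (√(25/9 + 7921) + 45204)/(-37387 + (2*√190)/5) = (√(71314/9) + 45204)/(-37387 + 2*√190/5) = (√71314/3 + 45204)/(-37387 + 2*√190/5) = (45204 + √71314/3)/(-37387 + 2*√190/5)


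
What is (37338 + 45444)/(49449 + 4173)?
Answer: 511/331 ≈ 1.5438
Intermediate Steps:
(37338 + 45444)/(49449 + 4173) = 82782/53622 = 82782*(1/53622) = 511/331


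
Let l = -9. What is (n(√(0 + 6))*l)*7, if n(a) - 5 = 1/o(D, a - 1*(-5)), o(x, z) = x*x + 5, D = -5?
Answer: -3171/10 ≈ -317.10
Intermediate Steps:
o(x, z) = 5 + x² (o(x, z) = x² + 5 = 5 + x²)
n(a) = 151/30 (n(a) = 5 + 1/(5 + (-5)²) = 5 + 1/(5 + 25) = 5 + 1/30 = 151/30)
(n(√(0 + 6))*l)*7 = ((151/30)*(-9))*7 = -453/10*7 = -3171/10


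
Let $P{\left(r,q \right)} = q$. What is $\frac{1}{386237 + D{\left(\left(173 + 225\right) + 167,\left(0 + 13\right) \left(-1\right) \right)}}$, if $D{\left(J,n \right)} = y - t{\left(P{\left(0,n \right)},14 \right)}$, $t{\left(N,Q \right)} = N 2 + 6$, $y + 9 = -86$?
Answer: $\frac{1}{386162} \approx 2.5896 \cdot 10^{-6}$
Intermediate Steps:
$y = -95$ ($y = -9 - 86 = -95$)
$t{\left(N,Q \right)} = 6 + 2 N$ ($t{\left(N,Q \right)} = 2 N + 6 = 6 + 2 N$)
$D{\left(J,n \right)} = -101 - 2 n$ ($D{\left(J,n \right)} = -95 - \left(6 + 2 n\right) = -101 - 2 n$)
$\frac{1}{386237 + D{\left(\left(173 + 225\right) + 167,\left(0 + 13\right) \left(-1\right) \right)}} = \frac{1}{386237 - \left(101 + 2 \left(0 + 13\right) \left(-1\right)\right)} = \frac{1}{386237 - \left(101 + 2 \cdot 13 \left(-1\right)\right)} = \frac{1}{386237 - 75} = \frac{1}{386162}$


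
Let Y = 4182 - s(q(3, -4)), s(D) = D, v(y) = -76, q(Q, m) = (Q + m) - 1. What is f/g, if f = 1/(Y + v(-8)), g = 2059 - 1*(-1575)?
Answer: 1/14928472 ≈ 6.6986e-8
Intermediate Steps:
q(Q, m) = -1 + Q + m
Y = 4184 (Y = 4182 - (-1 + 3 - 4) = 4182 - 1*(-2) = 4182 + 2 = 4184)
g = 3634 (g = 2059 + 1575 = 3634)
f = 1/4108 (f = 1/(4184 - 76) = 1/4108 ≈ 0.00024343)
f/g = (1/4108)/3634 = (1/4108)*(1/3634) = 1/14928472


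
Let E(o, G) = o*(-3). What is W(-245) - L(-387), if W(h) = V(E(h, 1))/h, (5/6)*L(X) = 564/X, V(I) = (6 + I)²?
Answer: -23592059/10535 ≈ -2239.4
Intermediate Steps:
E(o, G) = -3*o
L(X) = 3384/(5*X) (L(X) = 6*(564/X)/5 = 3384/(5*X))
W(h) = (6 - 3*h)²/h
W(-245) - L(-387) = 9*(-2 - 245)²/(-245) - 3384/(5*(-387)) = 9*(-1/245)*(-247)² - 3384*(-1)/(5*387) = 9*(-1/245)*61009 - 1*(-376/215) = -549081/245 + 376/215 = -23592059/10535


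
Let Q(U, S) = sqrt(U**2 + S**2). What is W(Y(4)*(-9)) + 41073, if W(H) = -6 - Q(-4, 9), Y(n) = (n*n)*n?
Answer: 41067 - sqrt(97) ≈ 41057.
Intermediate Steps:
Y(n) = n**3 (Y(n) = n**2*n = n**3)
Q(U, S) = sqrt(S**2 + U**2)
W(H) = -6 - sqrt(97) (W(H) = -6 - sqrt(9**2 + (-4)**2) = -6 - sqrt(81 + 16) = -6 - sqrt(97))
W(Y(4)*(-9)) + 41073 = (-6 - sqrt(97)) + 41073 = 41067 - sqrt(97)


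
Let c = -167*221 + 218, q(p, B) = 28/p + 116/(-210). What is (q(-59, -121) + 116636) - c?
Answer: 949842013/6195 ≈ 1.5332e+5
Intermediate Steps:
q(p, B) = -58/105 + 28/p (q(p, B) = 28/p + 116*(-1/210) = 28/p - 58/105 = -58/105 + 28/p)
c = -36689 (c = -36907 + 218 = -36689)
(q(-59, -121) + 116636) - c = ((-58/105 + 28/(-59)) + 116636) - 1*(-36689) = ((-58/105 + 28*(-1/59)) + 116636) + 36689 = ((-58/105 - 28/59) + 116636) + 36689 = (-6362/6195 + 116636) + 36689 = 722553658/6195 + 36689 = 949842013/6195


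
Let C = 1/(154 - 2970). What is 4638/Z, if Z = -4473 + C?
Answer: -13060608/12595969 ≈ -1.0369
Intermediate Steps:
C = -1/2816 (C = 1/(-2816) = -1/2816 ≈ -0.00035511)
Z = -12595969/2816 (Z = -4473 - 1/2816 = -12595969/2816 ≈ -4473.0)
4638/Z = 4638/(-12595969/2816) = 4638*(-2816/12595969) = -13060608/12595969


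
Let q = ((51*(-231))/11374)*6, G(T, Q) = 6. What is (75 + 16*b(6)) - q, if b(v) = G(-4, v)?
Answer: 91620/517 ≈ 177.21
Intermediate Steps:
b(v) = 6
q = -3213/517 (q = -11781*1/11374*6 = -1071/1034*6 = -3213/517 ≈ -6.2147)
(75 + 16*b(6)) - q = (75 + 16*6) - 1*(-3213/517) = (75 + 96) + 3213/517 = 171 + 3213/517 = 91620/517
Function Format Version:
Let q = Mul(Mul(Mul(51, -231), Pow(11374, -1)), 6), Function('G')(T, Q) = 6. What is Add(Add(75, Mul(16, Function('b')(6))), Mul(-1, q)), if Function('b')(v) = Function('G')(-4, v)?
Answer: Rational(91620, 517) ≈ 177.21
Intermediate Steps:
Function('b')(v) = 6
q = Rational(-3213, 517) (q = Mul(Mul(-11781, Rational(1, 11374)), 6) = Mul(Rational(-1071, 1034), 6) = Rational(-3213, 517) ≈ -6.2147)
Add(Add(75, Mul(16, Function('b')(6))), Mul(-1, q)) = Add(Add(75, Mul(16, 6)), Mul(-1, Rational(-3213, 517))) = Add(Add(75, 96), Rational(3213, 517)) = Add(171, Rational(3213, 517)) = Rational(91620, 517)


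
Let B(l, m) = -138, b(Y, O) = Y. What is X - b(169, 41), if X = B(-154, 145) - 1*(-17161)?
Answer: 16854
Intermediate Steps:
X = 17023 (X = -138 - 1*(-17161) = -138 + 17161 = 17023)
X - b(169, 41) = 17023 - 1*169 = 17023 - 169 = 16854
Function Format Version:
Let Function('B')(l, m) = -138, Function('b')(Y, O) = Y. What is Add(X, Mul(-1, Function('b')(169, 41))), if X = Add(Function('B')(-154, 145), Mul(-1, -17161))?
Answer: 16854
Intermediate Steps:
X = 17023 (X = Add(-138, Mul(-1, -17161)) = Add(-138, 17161) = 17023)
Add(X, Mul(-1, Function('b')(169, 41))) = Add(17023, Mul(-1, 169)) = Add(17023, -169) = 16854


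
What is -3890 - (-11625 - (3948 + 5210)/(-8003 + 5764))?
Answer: 17309507/2239 ≈ 7730.9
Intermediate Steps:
-3890 - (-11625 - (3948 + 5210)/(-8003 + 5764)) = -3890 - (-11625 - 9158/(-2239)) = -3890 - (-11625 - 9158*(-1)/2239) = -3890 - (-11625 - 1*(-9158/2239)) = -3890 - (-11625 + 9158/2239) = -3890 - 1*(-26019217/2239) = -3890 + 26019217/2239 = 17309507/2239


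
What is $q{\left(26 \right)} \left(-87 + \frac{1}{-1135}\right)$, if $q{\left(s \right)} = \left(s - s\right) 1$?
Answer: $0$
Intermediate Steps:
$q{\left(s \right)} = 0$ ($q{\left(s \right)} = 0 \cdot 1 = 0$)
$q{\left(26 \right)} \left(-87 + \frac{1}{-1135}\right) = 0 \left(-87 + \frac{1}{-1135}\right) = 0 \left(-87 - \frac{1}{1135}\right) = 0 \left(- \frac{98746}{1135}\right) = 0$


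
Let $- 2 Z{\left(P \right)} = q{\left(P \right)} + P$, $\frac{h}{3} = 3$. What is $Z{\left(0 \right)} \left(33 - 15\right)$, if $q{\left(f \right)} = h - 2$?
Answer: $-63$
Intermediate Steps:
$h = 9$ ($h = 3 \cdot 3 = 9$)
$q{\left(f \right)} = 7$ ($q{\left(f \right)} = 9 - 2 = 7$)
$Z{\left(P \right)} = - \frac{7}{2} - \frac{P}{2}$ ($Z{\left(P \right)} = - \frac{7 + P}{2} = - \frac{7}{2} - \frac{P}{2}$)
$Z{\left(0 \right)} \left(33 - 15\right) = \left(- \frac{7}{2} - 0\right) \left(33 - 15\right) = \left(- \frac{7}{2} + 0\right) 18 = \left(- \frac{7}{2}\right) 18 = -63$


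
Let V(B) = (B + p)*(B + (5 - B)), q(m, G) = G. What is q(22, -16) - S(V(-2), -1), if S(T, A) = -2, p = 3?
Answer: -14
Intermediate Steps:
V(B) = 15 + 5*B (V(B) = (B + 3)*(B + (5 - B)) = (3 + B)*5 = 15 + 5*B)
q(22, -16) - S(V(-2), -1) = -16 - 1*(-2) = -16 + 2 = -14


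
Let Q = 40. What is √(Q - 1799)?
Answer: I*√1759 ≈ 41.94*I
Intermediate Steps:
√(Q - 1799) = √(40 - 1799) = √(-1759) = I*√1759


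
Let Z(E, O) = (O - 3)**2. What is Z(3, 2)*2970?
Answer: 2970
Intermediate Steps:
Z(E, O) = (-3 + O)**2
Z(3, 2)*2970 = (-3 + 2)**2*2970 = (-1)**2*2970 = 1*2970 = 2970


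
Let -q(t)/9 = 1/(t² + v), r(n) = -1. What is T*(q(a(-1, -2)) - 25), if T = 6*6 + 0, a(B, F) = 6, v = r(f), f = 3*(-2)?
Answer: -31824/35 ≈ -909.26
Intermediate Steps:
f = -6
v = -1
q(t) = -9/(-1 + t²) (q(t) = -9/(t² - 1) = -9/(-1 + t²))
T = 36 (T = 36 + 0 = 36)
T*(q(a(-1, -2)) - 25) = 36*(-9/(-1 + 6²) - 25) = 36*(-9/(-1 + 36) - 25) = 36*(-9/35 - 25) = 36*(-884/35) = -31824/35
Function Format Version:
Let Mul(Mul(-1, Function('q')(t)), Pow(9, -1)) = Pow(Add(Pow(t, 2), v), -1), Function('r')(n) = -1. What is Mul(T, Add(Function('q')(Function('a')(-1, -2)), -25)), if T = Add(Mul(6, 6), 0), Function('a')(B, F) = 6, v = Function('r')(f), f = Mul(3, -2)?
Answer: Rational(-31824, 35) ≈ -909.26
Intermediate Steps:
f = -6
v = -1
Function('q')(t) = Mul(-9, Pow(Add(-1, Pow(t, 2)), -1)) (Function('q')(t) = Mul(-9, Pow(Add(Pow(t, 2), -1), -1)) = Mul(-9, Pow(Add(-1, Pow(t, 2)), -1)))
T = 36 (T = Add(36, 0) = 36)
Mul(T, Add(Function('q')(Function('a')(-1, -2)), -25)) = Mul(36, Add(Mul(-9, Pow(Add(-1, Pow(6, 2)), -1)), -25)) = Mul(36, Add(Mul(-9, Pow(Add(-1, 36), -1)), -25)) = Mul(36, Add(Mul(-9, Pow(35, -1)), -25)) = Mul(36, Add(Mul(-9, Rational(1, 35)), -25)) = Mul(36, Add(Rational(-9, 35), -25)) = Mul(36, Rational(-884, 35)) = Rational(-31824, 35)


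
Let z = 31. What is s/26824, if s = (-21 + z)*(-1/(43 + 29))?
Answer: -5/965664 ≈ -5.1778e-6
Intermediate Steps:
s = -5/36 (s = (-21 + 31)*(-1/(43 + 29)) = 10*(-1/72) = -5/36 ≈ -0.13889)
s/26824 = -5/36/26824 = -5/36*1/26824 = -5/965664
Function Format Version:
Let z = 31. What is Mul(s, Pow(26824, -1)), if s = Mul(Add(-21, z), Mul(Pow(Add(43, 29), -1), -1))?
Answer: Rational(-5, 965664) ≈ -5.1778e-6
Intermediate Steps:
s = Rational(-5, 36) (s = Mul(Add(-21, 31), Mul(Pow(Add(43, 29), -1), -1)) = Mul(10, Mul(Pow(72, -1), -1)) = Mul(10, Mul(Rational(1, 72), -1)) = Mul(10, Rational(-1, 72)) = Rational(-5, 36) ≈ -0.13889)
Mul(s, Pow(26824, -1)) = Mul(Rational(-5, 36), Pow(26824, -1)) = Mul(Rational(-5, 36), Rational(1, 26824)) = Rational(-5, 965664)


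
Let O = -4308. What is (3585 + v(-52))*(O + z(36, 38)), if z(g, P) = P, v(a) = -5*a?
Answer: -16418150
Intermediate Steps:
(3585 + v(-52))*(O + z(36, 38)) = (3585 - 5*(-52))*(-4308 + 38) = (3585 + 260)*(-4270) = 3845*(-4270) = -16418150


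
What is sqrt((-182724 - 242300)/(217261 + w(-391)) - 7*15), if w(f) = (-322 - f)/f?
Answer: I*sqrt(364759828092113)/1846717 ≈ 10.342*I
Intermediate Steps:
w(f) = (-322 - f)/f
sqrt((-182724 - 242300)/(217261 + w(-391)) - 7*15) = sqrt((-182724 - 242300)/(217261 + (-322 - 1*(-391))/(-391)) - 7*15) = sqrt(-425024/(217261 - (-322 + 391)/391) - 105) = sqrt(-425024/(217261 - 1/391*69) - 105) = sqrt(-425024/(217261 - 3/17) - 105) = sqrt(-425024/3693434/17 - 105) = sqrt(-425024*17/3693434 - 105) = sqrt(-3612704/1846717 - 105) = sqrt(-197517989/1846717) = I*sqrt(364759828092113)/1846717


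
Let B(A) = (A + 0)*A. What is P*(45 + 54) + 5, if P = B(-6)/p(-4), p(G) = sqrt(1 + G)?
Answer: 5 - 1188*I*sqrt(3) ≈ 5.0 - 2057.7*I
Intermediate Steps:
B(A) = A**2 (B(A) = A*A = A**2)
P = -12*I*sqrt(3) (P = (-6)**2/(sqrt(1 - 4)) = 36/(sqrt(-3)) = 36/((I*sqrt(3))) = 36*(-I*sqrt(3)/3) = -12*I*sqrt(3) ≈ -20.785*I)
P*(45 + 54) + 5 = (-12*I*sqrt(3))*(45 + 54) + 5 = -12*I*sqrt(3)*99 + 5 = -1188*I*sqrt(3) + 5 = 5 - 1188*I*sqrt(3)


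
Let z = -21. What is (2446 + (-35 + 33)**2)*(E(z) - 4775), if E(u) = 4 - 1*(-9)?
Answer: -11666900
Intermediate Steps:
E(u) = 13 (E(u) = 4 + 9 = 13)
(2446 + (-35 + 33)**2)*(E(z) - 4775) = (2446 + (-35 + 33)**2)*(13 - 4775) = (2446 + (-2)**2)*(-4762) = (2446 + 4)*(-4762) = 2450*(-4762) = -11666900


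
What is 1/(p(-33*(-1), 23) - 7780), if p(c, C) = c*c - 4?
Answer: -1/6695 ≈ -0.00014937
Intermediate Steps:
p(c, C) = -4 + c² (p(c, C) = c² - 4 = -4 + c²)
1/(p(-33*(-1), 23) - 7780) = 1/((-4 + (-33*(-1))²) - 7780) = 1/((-4 + 33²) - 7780) = 1/((-4 + 1089) - 7780) = 1/(1085 - 7780) = 1/(-6695) = -1/6695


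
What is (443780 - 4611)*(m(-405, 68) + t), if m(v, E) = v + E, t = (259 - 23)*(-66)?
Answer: -6988496297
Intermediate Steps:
t = -15576 (t = 236*(-66) = -15576)
m(v, E) = E + v
(443780 - 4611)*(m(-405, 68) + t) = (443780 - 4611)*((68 - 405) - 15576) = 439169*(-337 - 15576) = 439169*(-15913) = -6988496297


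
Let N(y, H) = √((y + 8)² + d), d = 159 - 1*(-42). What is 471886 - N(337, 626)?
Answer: 471886 - √119226 ≈ 4.7154e+5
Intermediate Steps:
d = 201 (d = 159 + 42 = 201)
N(y, H) = √(201 + (8 + y)²) (N(y, H) = √((y + 8)² + 201) = √((8 + y)² + 201) = √(201 + (8 + y)²))
471886 - N(337, 626) = 471886 - √(201 + (8 + 337)²) = 471886 - √(201 + 345²) = 471886 - √(201 + 119025) = 471886 - √119226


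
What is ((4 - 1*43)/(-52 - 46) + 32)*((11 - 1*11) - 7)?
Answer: -3175/14 ≈ -226.79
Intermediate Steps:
((4 - 1*43)/(-52 - 46) + 32)*((11 - 1*11) - 7) = ((4 - 43)/(-98) + 32)*((11 - 11) - 7) = (-39*(-1/98) + 32)*(0 - 7) = (39/98 + 32)*(-7) = (3175/98)*(-7) = -3175/14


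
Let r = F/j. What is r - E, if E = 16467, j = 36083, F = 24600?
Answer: -594154161/36083 ≈ -16466.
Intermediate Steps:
r = 24600/36083 ≈ 0.68176
r - E = 24600/36083 - 1*16467 = 24600/36083 - 16467 = -594154161/36083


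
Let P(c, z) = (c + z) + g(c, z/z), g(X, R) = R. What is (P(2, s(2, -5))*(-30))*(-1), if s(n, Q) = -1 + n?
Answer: 120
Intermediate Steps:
P(c, z) = 1 + c + z (P(c, z) = (c + z) + z/z = (c + z) + 1 = 1 + c + z)
(P(2, s(2, -5))*(-30))*(-1) = ((1 + 2 + (-1 + 2))*(-30))*(-1) = ((1 + 2 + 1)*(-30))*(-1) = (4*(-30))*(-1) = -120*(-1) = 120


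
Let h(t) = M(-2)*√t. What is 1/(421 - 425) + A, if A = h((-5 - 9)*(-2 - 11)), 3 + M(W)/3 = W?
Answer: -¼ - 15*√182 ≈ -202.61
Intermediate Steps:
M(W) = -9 + 3*W
h(t) = -15*√t (h(t) = (-9 + 3*(-2))*√t = (-9 - 6)*√t = -15*√t)
A = -15*√182 ≈ -202.36
1/(421 - 425) + A = 1/(421 - 425) - 15*√182 = 1/(-4) - 15*√182 = -¼ - 15*√182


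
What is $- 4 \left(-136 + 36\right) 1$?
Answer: $400$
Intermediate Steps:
$- 4 \left(-136 + 36\right) 1 = \left(-4\right) \left(-100\right) 1 = 400 \cdot 1 = 400$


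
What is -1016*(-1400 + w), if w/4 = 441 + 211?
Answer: -1227328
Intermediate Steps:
w = 2608 (w = 4*(441 + 211) = 4*652 = 2608)
-1016*(-1400 + w) = -1016*(-1400 + 2608) = -1016*1208 = -1227328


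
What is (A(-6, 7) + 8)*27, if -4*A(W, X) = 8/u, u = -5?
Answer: 1134/5 ≈ 226.80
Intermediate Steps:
A(W, X) = ⅖ (A(W, X) = -2/(-5) = -2*(-1)/5 = -¼*(-8/5) = ⅖)
(A(-6, 7) + 8)*27 = (⅖ + 8)*27 = (42/5)*27 = 1134/5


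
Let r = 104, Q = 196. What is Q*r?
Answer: 20384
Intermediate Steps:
Q*r = 196*104 = 20384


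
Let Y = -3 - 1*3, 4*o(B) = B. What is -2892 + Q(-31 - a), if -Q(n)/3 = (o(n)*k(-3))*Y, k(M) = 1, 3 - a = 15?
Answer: -5955/2 ≈ -2977.5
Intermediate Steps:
a = -12 (a = 3 - 1*15 = 3 - 15 = -12)
o(B) = B/4
Y = -6 (Y = -3 - 3 = -6)
Q(n) = 9*n/2 (Q(n) = -3*(n/4)*1*(-6) = -3*n/4*(-6) = -(-9)*n/2 = 9*n/2)
-2892 + Q(-31 - a) = -2892 + 9*(-31 - 1*(-12))/2 = -2892 + 9*(-31 + 12)/2 = -2892 + (9/2)*(-19) = -2892 - 171/2 = -5955/2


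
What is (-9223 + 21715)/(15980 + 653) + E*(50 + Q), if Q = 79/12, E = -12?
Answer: -11281315/16633 ≈ -678.25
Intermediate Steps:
Q = 79/12 (Q = 79*(1/12) = 79/12 ≈ 6.5833)
(-9223 + 21715)/(15980 + 653) + E*(50 + Q) = (-9223 + 21715)/(15980 + 653) - 12*(50 + 79/12) = 12492/16633 - 12*679/12 = 12492*(1/16633) - 679 = 12492/16633 - 679 = -11281315/16633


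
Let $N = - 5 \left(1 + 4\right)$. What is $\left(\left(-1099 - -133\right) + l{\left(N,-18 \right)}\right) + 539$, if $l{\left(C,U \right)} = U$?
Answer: $-445$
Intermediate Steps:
$N = -25$ ($N = \left(-5\right) 5 = -25$)
$\left(\left(-1099 - -133\right) + l{\left(N,-18 \right)}\right) + 539 = \left(\left(-1099 - -133\right) - 18\right) + 539 = \left(\left(-1099 + 133\right) - 18\right) + 539 = \left(-966 - 18\right) + 539 = -984 + 539 = -445$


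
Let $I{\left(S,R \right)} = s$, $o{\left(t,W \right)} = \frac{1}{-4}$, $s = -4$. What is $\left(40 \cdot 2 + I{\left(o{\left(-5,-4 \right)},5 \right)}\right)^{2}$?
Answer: $5776$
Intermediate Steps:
$o{\left(t,W \right)} = - \frac{1}{4}$
$I{\left(S,R \right)} = -4$
$\left(40 \cdot 2 + I{\left(o{\left(-5,-4 \right)},5 \right)}\right)^{2} = \left(40 \cdot 2 - 4\right)^{2} = \left(80 - 4\right)^{2} = 76^{2} = 5776$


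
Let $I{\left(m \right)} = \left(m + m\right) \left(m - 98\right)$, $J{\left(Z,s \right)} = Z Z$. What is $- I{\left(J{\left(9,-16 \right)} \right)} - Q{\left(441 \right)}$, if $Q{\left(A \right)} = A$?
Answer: $2313$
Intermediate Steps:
$J{\left(Z,s \right)} = Z^{2}$
$I{\left(m \right)} = 2 m \left(-98 + m\right)$
$- I{\left(J{\left(9,-16 \right)} \right)} - Q{\left(441 \right)} = - 2 \cdot 9^{2} \left(-98 + 9^{2}\right) - 441 = - 2 \cdot 81 \left(-98 + 81\right) - 441 = - 2 \cdot 81 \left(-17\right) - 441 = \left(-1\right) \left(-2754\right) - 441 = 2754 - 441 = 2313$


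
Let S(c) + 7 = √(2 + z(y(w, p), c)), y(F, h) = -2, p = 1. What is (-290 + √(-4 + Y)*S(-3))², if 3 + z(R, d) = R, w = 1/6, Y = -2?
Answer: (290 + I*√6*(7 - I*√3))² ≈ 86285.0 + 10090.0*I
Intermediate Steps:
w = ⅙ ≈ 0.16667
z(R, d) = -3 + R
S(c) = -7 + I*√3 (S(c) = -7 + √(2 + (-3 - 2)) = -7 + √(2 - 5) = -7 + √(-3) = -7 + I*√3)
(-290 + √(-4 + Y)*S(-3))² = (-290 + √(-4 - 2)*(-7 + I*√3))² = (-290 + √(-6)*(-7 + I*√3))² = (-290 + (I*√6)*(-7 + I*√3))² = (-290 + I*√6*(-7 + I*√3))²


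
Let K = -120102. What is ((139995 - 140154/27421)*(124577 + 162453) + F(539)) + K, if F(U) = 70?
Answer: 1101808075151758/27421 ≈ 4.0181e+10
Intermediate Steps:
((139995 - 140154/27421)*(124577 + 162453) + F(539)) + K = ((139995 - 140154/27421)*(124577 + 162453) + 70) - 120102 = ((139995 - 140154*1/27421)*287030 + 70) - 120102 = ((139995 - 140154/27421)*287030 + 70) - 120102 = ((3838662741/27421)*287030 + 70) - 120102 = (1101811366549230/27421 + 70) - 120102 = 1101811368468700/27421 - 120102 = 1101808075151758/27421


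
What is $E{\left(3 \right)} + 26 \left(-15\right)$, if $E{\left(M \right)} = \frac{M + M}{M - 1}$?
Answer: $-387$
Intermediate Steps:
$E{\left(M \right)} = \frac{2 M}{-1 + M}$
$E{\left(3 \right)} + 26 \left(-15\right) = 2 \cdot 3 \frac{1}{-1 + 3} + 26 \left(-15\right) = 2 \cdot 3 \cdot \frac{1}{2} - 390 = 3 - 390 = -387$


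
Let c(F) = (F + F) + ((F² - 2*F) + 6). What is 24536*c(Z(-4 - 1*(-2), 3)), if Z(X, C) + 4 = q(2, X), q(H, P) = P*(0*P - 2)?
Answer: 147216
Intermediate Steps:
q(H, P) = -2*P (q(H, P) = P*(0 - 2) = P*(-2) = -2*P)
Z(X, C) = -4 - 2*X
c(F) = 6 + F² (c(F) = 2*F + (6 + F² - 2*F) = 6 + F²)
24536*c(Z(-4 - 1*(-2), 3)) = 24536*(6 + (-4 - 2*(-4 - 1*(-2)))²) = 24536*(6 + (-4 - 2*(-4 + 2))²) = 24536*(6 + (-4 - 2*(-2))²) = 24536*(6 + (-4 + 4)²) = 24536*(6 + 0²) = 24536*(6 + 0) = 24536*6 = 147216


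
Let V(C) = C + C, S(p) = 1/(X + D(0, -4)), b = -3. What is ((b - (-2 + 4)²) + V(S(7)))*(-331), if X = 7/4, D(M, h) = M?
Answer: 13571/7 ≈ 1938.7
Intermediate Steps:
X = 7/4 (X = 7*(¼) = 7/4 ≈ 1.7500)
S(p) = 4/7 (S(p) = 1/(7/4 + 0) = 1/(7/4) = 4/7)
V(C) = 2*C
((b - (-2 + 4)²) + V(S(7)))*(-331) = ((-3 - (-2 + 4)²) + 2*(4/7))*(-331) = ((-3 - 1*2²) + 8/7)*(-331) = ((-3 - 1*4) + 8/7)*(-331) = ((-3 - 4) + 8/7)*(-331) = (-7 + 8/7)*(-331) = -41/7*(-331) = 13571/7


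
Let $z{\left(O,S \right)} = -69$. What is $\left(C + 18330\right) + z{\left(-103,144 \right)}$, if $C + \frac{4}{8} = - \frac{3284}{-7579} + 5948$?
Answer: $\frac{366959011}{15158} \approx 24209.0$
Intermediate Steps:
$C = \frac{90158773}{15158}$ ($C = - \frac{1}{2} + \left(- \frac{3284}{-7579} + 5948\right) = - \frac{1}{2} + \left(\left(-3284\right) \left(- \frac{1}{7579}\right) + 5948\right) = - \frac{1}{2} + \left(\frac{3284}{7579} + 5948\right) = - \frac{1}{2} + \frac{45083176}{7579} = \frac{90158773}{15158} \approx 5947.9$)
$\left(C + 18330\right) + z{\left(-103,144 \right)} = \left(\frac{90158773}{15158} + 18330\right) - 69 = \frac{368004913}{15158} - 69 = \frac{366959011}{15158}$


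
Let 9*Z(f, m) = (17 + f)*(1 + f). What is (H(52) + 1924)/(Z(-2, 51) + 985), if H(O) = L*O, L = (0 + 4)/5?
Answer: 14742/7375 ≈ 1.9989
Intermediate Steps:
Z(f, m) = (1 + f)*(17 + f)/9 (Z(f, m) = ((17 + f)*(1 + f))/9 = ((1 + f)*(17 + f))/9 = (1 + f)*(17 + f)/9)
L = ⅘ (L = 4*(⅕) = ⅘ ≈ 0.80000)
H(O) = 4*O/5
(H(52) + 1924)/(Z(-2, 51) + 985) = ((⅘)*52 + 1924)/((17/9 + 2*(-2) + (⅑)*(-2)²) + 985) = (208/5 + 1924)/((17/9 - 4 + (⅑)*4) + 985) = 9828/(5*((17/9 - 4 + 4/9) + 985)) = 9828/(5*(-5/3 + 985)) = 9828/(5*(2950/3)) = (9828/5)*(3/2950) = 14742/7375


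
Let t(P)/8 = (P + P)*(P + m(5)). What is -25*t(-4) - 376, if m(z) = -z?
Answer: -14776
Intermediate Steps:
t(P) = 16*P*(-5 + P) (t(P) = 8*((P + P)*(P - 1*5)) = 8*((2*P)*(P - 5)) = 8*((2*P)*(-5 + P)) = 8*(2*P*(-5 + P)) = 16*P*(-5 + P))
-25*t(-4) - 376 = -400*(-4)*(-5 - 4) - 376 = -400*(-4)*(-9) - 376 = -25*576 - 376 = -14400 - 376 = -14776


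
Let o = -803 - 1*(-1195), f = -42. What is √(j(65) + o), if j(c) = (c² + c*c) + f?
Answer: 20*√22 ≈ 93.808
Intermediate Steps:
j(c) = -42 + 2*c² (j(c) = (c² + c*c) - 42 = (c² + c²) - 42 = 2*c² - 42 = -42 + 2*c²)
o = 392 (o = -803 + 1195 = 392)
√(j(65) + o) = √((-42 + 2*65²) + 392) = √((-42 + 2*4225) + 392) = √((-42 + 8450) + 392) = √(8408 + 392) = √8800 = 20*√22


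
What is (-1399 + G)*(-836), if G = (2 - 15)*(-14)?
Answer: 1017412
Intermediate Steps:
G = 182 (G = -13*(-14) = 182)
(-1399 + G)*(-836) = (-1399 + 182)*(-836) = -1217*(-836) = 1017412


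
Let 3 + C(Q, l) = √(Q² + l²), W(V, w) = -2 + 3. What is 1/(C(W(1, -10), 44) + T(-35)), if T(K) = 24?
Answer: -21/1496 + √1937/1496 ≈ 0.015382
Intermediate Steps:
W(V, w) = 1
C(Q, l) = -3 + √(Q² + l²)
1/(C(W(1, -10), 44) + T(-35)) = 1/((-3 + √(1² + 44²)) + 24) = 1/((-3 + √(1 + 1936)) + 24) = 1/((-3 + √1937) + 24) = 1/(21 + √1937)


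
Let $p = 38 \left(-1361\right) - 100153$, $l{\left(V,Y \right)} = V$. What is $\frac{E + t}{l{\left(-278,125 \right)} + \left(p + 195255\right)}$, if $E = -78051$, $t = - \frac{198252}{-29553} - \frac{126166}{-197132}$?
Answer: $- \frac{75778330538789}{41854790846596} \approx -1.8105$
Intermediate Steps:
$t = \frac{7135066177}{970973666}$ ($t = \left(-198252\right) \left(- \frac{1}{29553}\right) - - \frac{63083}{98566} = \frac{66084}{9851} + \frac{63083}{98566} = \frac{7135066177}{970973666} \approx 7.3484$)
$p = -151871$ ($p = -51718 - 100153 = -151871$)
$\frac{E + t}{l{\left(-278,125 \right)} + \left(p + 195255\right)} = \frac{-78051 + \frac{7135066177}{970973666}}{-278 + \left(-151871 + 195255\right)} = - \frac{75778330538789}{970973666 \left(-278 + 43384\right)} = - \frac{75778330538789}{970973666 \cdot 43106} = \left(- \frac{75778330538789}{970973666}\right) \frac{1}{43106} = - \frac{75778330538789}{41854790846596}$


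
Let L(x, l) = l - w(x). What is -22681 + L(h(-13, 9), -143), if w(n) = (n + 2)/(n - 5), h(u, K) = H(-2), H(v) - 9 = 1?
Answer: -114132/5 ≈ -22826.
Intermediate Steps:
H(v) = 10 (H(v) = 9 + 1 = 10)
h(u, K) = 10
w(n) = (2 + n)/(-5 + n)
L(x, l) = l - (2 + x)/(-5 + x)
-22681 + L(h(-13, 9), -143) = -22681 + (-2 - 1*10 - 143*(-5 + 10))/(-5 + 10) = -22681 + (-2 - 10 - 143*5)/5 = -22681 + (-2 - 10 - 715)/5 = -22681 + (⅕)*(-727) = -22681 - 727/5 = -114132/5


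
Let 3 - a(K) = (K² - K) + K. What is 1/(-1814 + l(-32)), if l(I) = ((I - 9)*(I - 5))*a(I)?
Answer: -1/1550671 ≈ -6.4488e-7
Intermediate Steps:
a(K) = 3 - K² (a(K) = 3 - ((K² - K) + K) = 3 - K²)
l(I) = (-9 + I)*(-5 + I)*(3 - I²) (l(I) = ((I - 9)*(I - 5))*(3 - I²) = ((-9 + I)*(-5 + I))*(3 - I²) = (-9 + I)*(-5 + I)*(3 - I²))
1/(-1814 + l(-32)) = 1/(-1814 - (-3 + (-32)²)*(45 + (-32)² - 14*(-32))) = 1/(-1814 - (-3 + 1024)*(45 + 1024 + 448)) = 1/(-1814 - 1*1021*1517) = 1/(-1814 - 1548857) = 1/(-1550671) = -1/1550671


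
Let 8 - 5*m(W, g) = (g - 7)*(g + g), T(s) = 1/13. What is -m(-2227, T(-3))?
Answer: -1532/845 ≈ -1.8130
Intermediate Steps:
T(s) = 1/13
m(W, g) = 8/5 - 2*g*(-7 + g)/5 (m(W, g) = 8/5 - (g - 7)*(g + g)/5 = 8/5 - (-7 + g)*2*g/5 = 8/5 - 2*g*(-7 + g)/5)
-m(-2227, T(-3)) = -(8/5 - 2*(1/13)**2/5 + (14/5)*(1/13)) = -(8/5 - 2/5*1/169 + 14/65) = -(8/5 - 2/845 + 14/65) = -1*1532/845 = -1532/845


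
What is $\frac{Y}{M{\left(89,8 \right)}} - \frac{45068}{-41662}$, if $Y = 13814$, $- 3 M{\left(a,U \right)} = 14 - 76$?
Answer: $\frac{432337705}{645761} \approx 669.5$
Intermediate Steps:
$M{\left(a,U \right)} = \frac{62}{3}$ ($M{\left(a,U \right)} = - \frac{14 - 76}{3} = \left(- \frac{1}{3}\right) \left(-62\right) = \frac{62}{3}$)
$\frac{Y}{M{\left(89,8 \right)}} - \frac{45068}{-41662} = \frac{13814}{\frac{62}{3}} - \frac{45068}{-41662} = 13814 \cdot \frac{3}{62} - - \frac{22534}{20831} = \frac{20721}{31} + \frac{22534}{20831} = \frac{432337705}{645761}$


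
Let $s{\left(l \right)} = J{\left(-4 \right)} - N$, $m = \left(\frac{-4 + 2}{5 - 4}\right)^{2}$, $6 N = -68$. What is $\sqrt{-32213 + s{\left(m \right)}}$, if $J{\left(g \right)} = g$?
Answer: $\frac{i \sqrt{289851}}{3} \approx 179.46 i$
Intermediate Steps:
$N = - \frac{34}{3}$ ($N = \frac{1}{6} \left(-68\right) = - \frac{34}{3} \approx -11.333$)
$m = 4$ ($m = \left(- \frac{2}{1}\right)^{2} = \left(\left(-2\right) 1\right)^{2} = \left(-2\right)^{2} = 4$)
$s{\left(l \right)} = \frac{22}{3}$ ($s{\left(l \right)} = -4 - - \frac{34}{3} = -4 + \frac{34}{3} = \frac{22}{3}$)
$\sqrt{-32213 + s{\left(m \right)}} = \sqrt{-32213 + \frac{22}{3}} = \sqrt{- \frac{96617}{3}} = \frac{i \sqrt{289851}}{3}$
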